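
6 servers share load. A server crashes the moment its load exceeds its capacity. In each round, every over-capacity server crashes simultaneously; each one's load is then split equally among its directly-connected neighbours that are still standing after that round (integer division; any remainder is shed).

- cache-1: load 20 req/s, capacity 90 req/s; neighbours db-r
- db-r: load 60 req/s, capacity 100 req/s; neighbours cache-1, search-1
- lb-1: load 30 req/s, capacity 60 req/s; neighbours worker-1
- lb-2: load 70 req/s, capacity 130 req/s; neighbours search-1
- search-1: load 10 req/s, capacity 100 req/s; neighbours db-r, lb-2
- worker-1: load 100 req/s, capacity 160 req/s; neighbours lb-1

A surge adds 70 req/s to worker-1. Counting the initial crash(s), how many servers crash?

Round 1 — worker-1 at 170 > 160. worker-1 crashes.
  worker-1 sheds 170 req/s to lb-1: 170 each.
    lb-1: 30+170 = 200 > 60
Round 2 — lb-1 crashes.
  lb-1 sheds 200 req/s: no online neighbours, lost.
No further crashes.

2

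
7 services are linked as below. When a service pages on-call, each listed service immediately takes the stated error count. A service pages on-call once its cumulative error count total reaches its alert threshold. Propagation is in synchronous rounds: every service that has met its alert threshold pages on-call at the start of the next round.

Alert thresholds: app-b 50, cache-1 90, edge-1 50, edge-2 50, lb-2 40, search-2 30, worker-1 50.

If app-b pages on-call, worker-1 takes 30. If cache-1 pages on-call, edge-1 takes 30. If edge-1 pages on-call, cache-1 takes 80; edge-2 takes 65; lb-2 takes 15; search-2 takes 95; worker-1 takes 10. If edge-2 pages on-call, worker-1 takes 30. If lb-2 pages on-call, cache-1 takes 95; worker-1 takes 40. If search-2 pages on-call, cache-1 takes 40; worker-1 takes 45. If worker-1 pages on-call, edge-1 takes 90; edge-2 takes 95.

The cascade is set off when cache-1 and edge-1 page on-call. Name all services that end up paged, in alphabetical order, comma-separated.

cache-1, edge-1, edge-2, search-2, worker-1

Round 1 — cache-1, edge-1 page on-call (initial).
  edge-2: +65 → 65 ≥ 50
  lb-2: +15 → 15 < 40
  search-2: +95 → 95 ≥ 30
  worker-1: +10 → 10 < 50
Round 2 — edge-2, search-2 page on-call.
  worker-1: +30+45 → 85 ≥ 50
Round 3 — worker-1 pages on-call.
No further pages.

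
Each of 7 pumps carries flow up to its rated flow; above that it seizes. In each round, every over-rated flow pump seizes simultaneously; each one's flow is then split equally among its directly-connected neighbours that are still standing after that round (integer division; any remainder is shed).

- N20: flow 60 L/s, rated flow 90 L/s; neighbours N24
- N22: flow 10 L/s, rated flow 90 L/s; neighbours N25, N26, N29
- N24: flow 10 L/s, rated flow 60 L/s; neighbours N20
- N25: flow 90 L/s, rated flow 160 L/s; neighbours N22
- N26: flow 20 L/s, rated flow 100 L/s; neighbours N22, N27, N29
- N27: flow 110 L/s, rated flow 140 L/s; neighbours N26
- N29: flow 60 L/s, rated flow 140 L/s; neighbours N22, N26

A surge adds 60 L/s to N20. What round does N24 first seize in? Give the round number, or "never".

Round 1 — N20 at 120 > 90. N20 seizes.
  N20 sheds 120 L/s to N24: 120 each.
    N24: 10+120 = 130 > 60
Round 2 — N24 seizes.
  N24 sheds 130 L/s: no online neighbours, lost.
No further seizures.

2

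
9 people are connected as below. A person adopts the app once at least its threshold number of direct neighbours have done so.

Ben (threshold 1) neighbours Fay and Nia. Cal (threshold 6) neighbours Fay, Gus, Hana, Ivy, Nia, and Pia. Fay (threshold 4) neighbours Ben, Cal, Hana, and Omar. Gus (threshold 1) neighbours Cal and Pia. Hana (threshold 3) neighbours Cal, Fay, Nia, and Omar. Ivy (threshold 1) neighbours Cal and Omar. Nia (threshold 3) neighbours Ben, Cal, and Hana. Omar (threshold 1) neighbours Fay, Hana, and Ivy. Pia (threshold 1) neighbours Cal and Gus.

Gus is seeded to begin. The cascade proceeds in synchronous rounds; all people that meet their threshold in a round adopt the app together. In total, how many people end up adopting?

Round 1 — Gus adopts the app (initial).
Round 2 — checking thresholds:
  Cal: 1 of 6 neighbours < 6, not yet.
  Pia: 1 of 2 neighbours ≥ 1, adopts the app.
Round 3 — no new adoptions; cascade stops.

2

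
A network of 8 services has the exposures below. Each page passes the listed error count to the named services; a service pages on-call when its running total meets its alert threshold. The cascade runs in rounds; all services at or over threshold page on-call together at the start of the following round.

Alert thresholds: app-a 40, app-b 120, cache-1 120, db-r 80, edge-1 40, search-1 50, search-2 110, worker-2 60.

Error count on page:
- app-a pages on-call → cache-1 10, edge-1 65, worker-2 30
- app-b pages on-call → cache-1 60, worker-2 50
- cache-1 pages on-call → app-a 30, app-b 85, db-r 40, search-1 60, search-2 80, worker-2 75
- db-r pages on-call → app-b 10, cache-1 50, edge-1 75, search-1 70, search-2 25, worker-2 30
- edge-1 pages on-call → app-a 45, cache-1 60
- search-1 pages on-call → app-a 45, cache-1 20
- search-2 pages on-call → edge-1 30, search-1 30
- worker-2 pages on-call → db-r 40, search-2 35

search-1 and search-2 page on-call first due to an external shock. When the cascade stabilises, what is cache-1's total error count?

Round 1 — search-1, search-2 page on-call (initial).
  app-a: +45 → 45 ≥ 40
  cache-1: +20 → 20 < 120
  edge-1: +30 → 30 < 40
Round 2 — app-a pages on-call.
  cache-1: +10 → 30 < 120
  edge-1: +65 → 95 ≥ 40
  worker-2: +30 → 30 < 60
Round 3 — edge-1 pages on-call.
  cache-1: +60 → 90 < 120
No further pages.

90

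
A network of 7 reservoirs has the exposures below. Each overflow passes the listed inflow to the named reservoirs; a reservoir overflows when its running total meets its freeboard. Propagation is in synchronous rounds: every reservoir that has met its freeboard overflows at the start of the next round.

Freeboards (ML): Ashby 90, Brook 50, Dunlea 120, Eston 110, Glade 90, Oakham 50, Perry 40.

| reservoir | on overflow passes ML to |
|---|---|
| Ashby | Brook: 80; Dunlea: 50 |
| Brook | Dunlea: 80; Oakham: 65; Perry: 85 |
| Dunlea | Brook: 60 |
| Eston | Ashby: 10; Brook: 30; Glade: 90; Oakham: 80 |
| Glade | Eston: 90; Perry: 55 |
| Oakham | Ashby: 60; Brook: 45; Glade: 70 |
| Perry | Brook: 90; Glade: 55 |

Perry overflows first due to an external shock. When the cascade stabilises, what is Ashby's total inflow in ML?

Round 1 — Perry overflows (initial).
  Brook: +90 → 90 ≥ 50
  Glade: +55 → 55 < 90
Round 2 — Brook overflows.
  Dunlea: +80 → 80 < 120
  Oakham: +65 → 65 ≥ 50
Round 3 — Oakham overflows.
  Ashby: +60 → 60 < 90
  Glade: +70 → 125 ≥ 90
Round 4 — Glade overflows.
  Eston: +90 → 90 < 110
No further overflows.

60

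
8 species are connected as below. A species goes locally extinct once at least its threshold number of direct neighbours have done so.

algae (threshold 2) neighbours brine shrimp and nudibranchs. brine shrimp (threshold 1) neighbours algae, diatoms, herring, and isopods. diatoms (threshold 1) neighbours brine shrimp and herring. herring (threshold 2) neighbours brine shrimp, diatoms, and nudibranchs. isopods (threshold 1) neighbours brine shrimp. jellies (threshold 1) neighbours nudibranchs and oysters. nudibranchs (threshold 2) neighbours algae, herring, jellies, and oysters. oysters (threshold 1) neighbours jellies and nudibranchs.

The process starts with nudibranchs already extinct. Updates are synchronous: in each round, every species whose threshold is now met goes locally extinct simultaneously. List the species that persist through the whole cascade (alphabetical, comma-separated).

algae, brine shrimp, diatoms, herring, isopods

Round 1 — nudibranchs goes locally extinct (initial).
Round 2 — checking thresholds:
  algae: 1 of 2 neighbours < 2, not yet.
  herring: 1 of 3 neighbours < 2, not yet.
  jellies: 1 of 2 neighbours ≥ 1, goes locally extinct.
  oysters: 1 of 2 neighbours ≥ 1, goes locally extinct.
Round 3 — no new extinctions; cascade stops.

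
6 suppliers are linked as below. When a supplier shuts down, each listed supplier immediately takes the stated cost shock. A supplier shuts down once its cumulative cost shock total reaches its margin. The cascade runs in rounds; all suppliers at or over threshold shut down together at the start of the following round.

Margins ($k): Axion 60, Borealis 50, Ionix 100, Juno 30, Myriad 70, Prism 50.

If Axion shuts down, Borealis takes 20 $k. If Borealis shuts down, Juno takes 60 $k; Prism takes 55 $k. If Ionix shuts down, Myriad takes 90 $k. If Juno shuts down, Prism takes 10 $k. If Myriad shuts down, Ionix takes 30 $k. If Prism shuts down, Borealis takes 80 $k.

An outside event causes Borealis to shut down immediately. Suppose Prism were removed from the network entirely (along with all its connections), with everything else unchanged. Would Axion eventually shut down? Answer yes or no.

no

With Prism removed:
Round 1 — Borealis shuts down (initial).
  Juno: +60 → 60 ≥ 30
Round 2 — Juno shuts down.
No further shutdowns.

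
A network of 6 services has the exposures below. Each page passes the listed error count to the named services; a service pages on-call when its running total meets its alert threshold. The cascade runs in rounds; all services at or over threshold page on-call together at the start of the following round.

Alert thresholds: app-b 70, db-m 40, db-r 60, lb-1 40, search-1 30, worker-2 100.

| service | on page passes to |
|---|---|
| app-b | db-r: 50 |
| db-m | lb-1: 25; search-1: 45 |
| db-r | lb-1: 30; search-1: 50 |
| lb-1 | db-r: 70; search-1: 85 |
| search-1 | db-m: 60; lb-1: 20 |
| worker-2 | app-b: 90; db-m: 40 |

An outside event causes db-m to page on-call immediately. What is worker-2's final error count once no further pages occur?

0

Round 1 — db-m pages on-call (initial).
  lb-1: +25 → 25 < 40
  search-1: +45 → 45 ≥ 30
Round 2 — search-1 pages on-call.
  lb-1: +20 → 45 ≥ 40
Round 3 — lb-1 pages on-call.
  db-r: +70 → 70 ≥ 60
Round 4 — db-r pages on-call.
No further pages.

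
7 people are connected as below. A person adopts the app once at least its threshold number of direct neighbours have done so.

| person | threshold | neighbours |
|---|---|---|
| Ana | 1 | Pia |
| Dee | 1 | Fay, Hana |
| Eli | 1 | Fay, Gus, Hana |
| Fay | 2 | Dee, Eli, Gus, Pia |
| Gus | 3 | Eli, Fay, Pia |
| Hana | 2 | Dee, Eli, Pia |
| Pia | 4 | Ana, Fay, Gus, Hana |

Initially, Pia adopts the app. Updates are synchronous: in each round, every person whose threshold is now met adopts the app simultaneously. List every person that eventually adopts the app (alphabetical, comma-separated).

Round 1 — Pia adopts the app (initial).
Round 2 — checking thresholds:
  Ana: 1 of 1 neighbours ≥ 1, adopts the app.
  Fay: 1 of 4 neighbours < 2, holds.
  Gus: 1 of 3 neighbours < 3, holds.
  Hana: 1 of 3 neighbours < 2, holds.
Round 3 — no new adoptions; cascade stops.

Ana, Pia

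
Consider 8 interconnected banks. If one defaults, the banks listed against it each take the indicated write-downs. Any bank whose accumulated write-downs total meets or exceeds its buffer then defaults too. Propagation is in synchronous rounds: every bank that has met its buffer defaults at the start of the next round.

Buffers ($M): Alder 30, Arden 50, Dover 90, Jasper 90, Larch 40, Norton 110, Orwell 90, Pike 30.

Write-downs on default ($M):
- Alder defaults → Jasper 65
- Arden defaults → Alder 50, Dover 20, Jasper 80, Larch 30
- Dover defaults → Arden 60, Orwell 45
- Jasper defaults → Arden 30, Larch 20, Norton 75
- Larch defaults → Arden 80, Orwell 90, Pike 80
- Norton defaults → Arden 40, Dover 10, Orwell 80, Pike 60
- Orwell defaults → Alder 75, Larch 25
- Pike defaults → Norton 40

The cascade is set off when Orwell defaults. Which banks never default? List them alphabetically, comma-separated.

Arden, Dover, Jasper, Larch, Norton, Pike

Round 1 — Orwell defaults (initial).
  Alder: +75 → 75 ≥ 30
  Larch: +25 → 25 < 40
Round 2 — Alder defaults.
  Jasper: +65 → 65 < 90
No further defaults.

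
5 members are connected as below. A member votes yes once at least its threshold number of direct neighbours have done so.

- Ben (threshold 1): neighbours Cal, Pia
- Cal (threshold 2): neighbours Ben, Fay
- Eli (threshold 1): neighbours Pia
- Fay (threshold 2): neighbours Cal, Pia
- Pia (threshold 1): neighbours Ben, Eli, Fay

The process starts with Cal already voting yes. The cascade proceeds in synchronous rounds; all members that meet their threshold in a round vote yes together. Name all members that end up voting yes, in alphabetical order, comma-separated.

Ben, Cal, Eli, Fay, Pia

Round 1 — Cal votes yes (initial).
Round 2 — checking thresholds:
  Ben: 1 of 2 neighbours ≥ 1, votes yes.
  Fay: 1 of 2 neighbours < 2, holds.
Round 3 — checking thresholds:
  Fay: 1 of 2 neighbours < 2, holds.
  Pia: 1 of 3 neighbours ≥ 1, votes yes.
Round 4 — checking thresholds:
  Eli: 1 of 1 neighbours ≥ 1, votes yes.
  Fay: 2 of 2 neighbours ≥ 2, votes yes.
Round 5 — no new yes votes; cascade stops.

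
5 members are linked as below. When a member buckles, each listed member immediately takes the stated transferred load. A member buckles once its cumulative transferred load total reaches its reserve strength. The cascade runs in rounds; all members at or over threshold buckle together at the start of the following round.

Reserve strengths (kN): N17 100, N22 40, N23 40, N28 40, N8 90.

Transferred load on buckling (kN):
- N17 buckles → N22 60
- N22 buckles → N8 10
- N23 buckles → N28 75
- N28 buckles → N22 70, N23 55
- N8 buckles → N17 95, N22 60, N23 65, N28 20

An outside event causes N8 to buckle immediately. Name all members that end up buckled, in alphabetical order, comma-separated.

N22, N23, N28, N8

Round 1 — N8 buckles (initial).
  N17: +95 → 95 < 100
  N22: +60 → 60 ≥ 40
  N23: +65 → 65 ≥ 40
  N28: +20 → 20 < 40
Round 2 — N22, N23 buckle.
  N28: +75 → 95 ≥ 40
Round 3 — N28 buckles.
No further bucklings.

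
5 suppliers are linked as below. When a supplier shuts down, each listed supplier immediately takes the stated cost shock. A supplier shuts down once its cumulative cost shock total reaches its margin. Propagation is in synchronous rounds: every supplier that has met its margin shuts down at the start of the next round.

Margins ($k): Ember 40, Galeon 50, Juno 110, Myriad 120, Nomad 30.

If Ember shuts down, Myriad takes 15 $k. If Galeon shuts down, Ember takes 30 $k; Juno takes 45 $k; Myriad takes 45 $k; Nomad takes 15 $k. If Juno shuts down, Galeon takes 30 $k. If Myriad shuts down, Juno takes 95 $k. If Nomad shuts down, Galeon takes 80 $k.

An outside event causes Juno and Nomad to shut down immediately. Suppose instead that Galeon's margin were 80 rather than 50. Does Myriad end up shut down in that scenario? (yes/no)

With Galeon's margin at 80:
Round 1 — Juno, Nomad shut down (initial).
  Galeon: +30+80 → 110 ≥ 80
Round 2 — Galeon shuts down.
  Ember: +30 → 30 < 40
  Myriad: +45 → 45 < 120
No further shutdowns.

no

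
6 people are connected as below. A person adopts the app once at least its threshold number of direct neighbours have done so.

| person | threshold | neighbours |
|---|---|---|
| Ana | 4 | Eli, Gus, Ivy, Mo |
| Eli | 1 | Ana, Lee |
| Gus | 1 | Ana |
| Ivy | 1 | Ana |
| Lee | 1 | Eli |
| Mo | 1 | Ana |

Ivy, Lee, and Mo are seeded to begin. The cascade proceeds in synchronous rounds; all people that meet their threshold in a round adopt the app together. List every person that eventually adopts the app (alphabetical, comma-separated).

Eli, Ivy, Lee, Mo

Round 1 — Ivy, Lee, Mo adopt the app (initial).
Round 2 — checking thresholds:
  Ana: 2 of 4 neighbours < 4, below threshold.
  Eli: 1 of 2 neighbours ≥ 1, adopts the app.
Round 3 — no new adoptions; cascade stops.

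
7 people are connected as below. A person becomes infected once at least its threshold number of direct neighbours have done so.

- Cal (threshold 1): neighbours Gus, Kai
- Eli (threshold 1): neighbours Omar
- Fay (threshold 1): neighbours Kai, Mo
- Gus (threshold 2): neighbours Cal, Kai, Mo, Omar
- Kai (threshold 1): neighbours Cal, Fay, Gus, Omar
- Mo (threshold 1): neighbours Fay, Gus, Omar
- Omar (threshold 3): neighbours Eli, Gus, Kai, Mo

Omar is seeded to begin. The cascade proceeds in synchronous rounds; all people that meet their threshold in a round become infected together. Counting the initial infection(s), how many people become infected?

7

Round 1 — Omar becomes infected (initial).
Round 2 — checking thresholds:
  Eli: 1 of 1 neighbours ≥ 1, becomes infected.
  Gus: 1 of 4 neighbours < 2, below threshold.
  Kai: 1 of 4 neighbours ≥ 1, becomes infected.
  Mo: 1 of 3 neighbours ≥ 1, becomes infected.
Round 3 — checking thresholds:
  Cal: 1 of 2 neighbours ≥ 1, becomes infected.
  Fay: 2 of 2 neighbours ≥ 1, becomes infected.
  Gus: 3 of 4 neighbours ≥ 2, becomes infected.
Round 4 — no new infections; cascade stops.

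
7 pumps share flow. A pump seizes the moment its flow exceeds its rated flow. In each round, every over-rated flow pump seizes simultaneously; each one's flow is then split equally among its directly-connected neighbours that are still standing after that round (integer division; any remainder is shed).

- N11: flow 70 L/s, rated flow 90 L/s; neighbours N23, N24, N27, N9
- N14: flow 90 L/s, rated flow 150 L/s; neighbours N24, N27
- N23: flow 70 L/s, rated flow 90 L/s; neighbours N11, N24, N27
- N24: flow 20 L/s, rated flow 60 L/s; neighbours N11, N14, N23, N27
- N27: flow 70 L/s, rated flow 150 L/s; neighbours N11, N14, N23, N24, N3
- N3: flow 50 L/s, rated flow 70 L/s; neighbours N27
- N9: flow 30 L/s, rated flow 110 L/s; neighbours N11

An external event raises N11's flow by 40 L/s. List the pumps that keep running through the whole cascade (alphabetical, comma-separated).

Round 1 — N11 at 110 > 90. N11 seizes.
  N11 sheds 110 L/s to N23, N24, N27, N9: 27 each (2 lost).
    N23: 70+27 = 97 > 90
    N24: 20+27 = 47 ≤ 60
    N27: 70+27 = 97 ≤ 150
    N9: 30+27 = 57 ≤ 110
Round 2 — N23 seizes.
  N23 sheds 97 L/s to N24, N27: 48 each (1 lost).
    N24: 47+48 = 95 > 60
    N27: 97+48 = 145 ≤ 150
Round 3 — N24 seizes.
  N24 sheds 95 L/s to N14, N27: 47 each (1 lost).
    N14: 90+47 = 137 ≤ 150
    N27: 145+47 = 192 > 150
Round 4 — N27 seizes.
  N27 sheds 192 L/s to N14, N3: 96 each.
    N14: 137+96 = 233 > 150
    N3: 50+96 = 146 > 70
Round 5 — N14, N3 seize.
  N14 sheds 233 L/s: no online neighbours, lost.
  N3 sheds 146 L/s: no online neighbours, lost.
No further seizures.

N9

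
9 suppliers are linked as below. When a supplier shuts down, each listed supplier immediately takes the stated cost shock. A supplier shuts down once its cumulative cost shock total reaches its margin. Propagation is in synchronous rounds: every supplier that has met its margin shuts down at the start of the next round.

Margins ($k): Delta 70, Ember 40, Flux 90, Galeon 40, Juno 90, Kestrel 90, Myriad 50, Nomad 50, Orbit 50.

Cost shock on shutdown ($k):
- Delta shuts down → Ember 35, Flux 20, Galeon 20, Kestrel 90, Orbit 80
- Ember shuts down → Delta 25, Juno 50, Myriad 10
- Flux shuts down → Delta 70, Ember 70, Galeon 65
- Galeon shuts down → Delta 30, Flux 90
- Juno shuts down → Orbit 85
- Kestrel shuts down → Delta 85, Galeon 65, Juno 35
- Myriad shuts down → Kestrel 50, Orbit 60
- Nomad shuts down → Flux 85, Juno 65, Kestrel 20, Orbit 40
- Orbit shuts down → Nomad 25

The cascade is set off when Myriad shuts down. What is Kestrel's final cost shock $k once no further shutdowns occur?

50

Round 1 — Myriad shuts down (initial).
  Kestrel: +50 → 50 < 90
  Orbit: +60 → 60 ≥ 50
Round 2 — Orbit shuts down.
  Nomad: +25 → 25 < 50
No further shutdowns.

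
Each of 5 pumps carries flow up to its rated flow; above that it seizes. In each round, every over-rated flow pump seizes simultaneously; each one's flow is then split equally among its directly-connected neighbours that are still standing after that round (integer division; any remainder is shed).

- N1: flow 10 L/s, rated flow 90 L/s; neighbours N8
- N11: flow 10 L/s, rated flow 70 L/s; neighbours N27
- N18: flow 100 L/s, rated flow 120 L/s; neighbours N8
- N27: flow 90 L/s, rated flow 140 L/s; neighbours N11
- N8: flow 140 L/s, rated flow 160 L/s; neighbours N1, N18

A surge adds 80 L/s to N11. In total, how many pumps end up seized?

2

Round 1 — N11 at 90 > 70. N11 seizes.
  N11 sheds 90 L/s to N27: 90 each.
    N27: 90+90 = 180 > 140
Round 2 — N27 seizes.
  N27 sheds 180 L/s: no online neighbours, lost.
No further seizures.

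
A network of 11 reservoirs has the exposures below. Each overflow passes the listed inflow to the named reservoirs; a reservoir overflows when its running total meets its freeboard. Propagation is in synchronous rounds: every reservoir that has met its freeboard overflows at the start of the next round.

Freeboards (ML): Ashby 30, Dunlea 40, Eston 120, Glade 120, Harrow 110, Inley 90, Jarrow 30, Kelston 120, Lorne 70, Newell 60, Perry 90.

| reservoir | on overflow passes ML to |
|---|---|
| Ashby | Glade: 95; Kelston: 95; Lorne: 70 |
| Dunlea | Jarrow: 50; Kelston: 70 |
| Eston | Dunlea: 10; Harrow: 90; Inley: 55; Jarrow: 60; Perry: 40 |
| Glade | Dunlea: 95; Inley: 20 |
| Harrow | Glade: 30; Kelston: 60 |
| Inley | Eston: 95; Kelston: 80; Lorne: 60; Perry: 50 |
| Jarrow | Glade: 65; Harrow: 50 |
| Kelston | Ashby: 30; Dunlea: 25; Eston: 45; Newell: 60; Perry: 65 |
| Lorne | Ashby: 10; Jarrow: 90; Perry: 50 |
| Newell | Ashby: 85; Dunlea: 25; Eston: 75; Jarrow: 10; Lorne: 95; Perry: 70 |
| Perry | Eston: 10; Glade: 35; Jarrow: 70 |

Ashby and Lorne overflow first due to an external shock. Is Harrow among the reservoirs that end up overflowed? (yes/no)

yes

Round 1 — Ashby, Lorne overflow (initial).
  Glade: +95 → 95 < 120
  Jarrow: +90 → 90 ≥ 30
  Kelston: +95 → 95 < 120
  Perry: +50 → 50 < 90
Round 2 — Jarrow overflows.
  Glade: +65 → 160 ≥ 120
  Harrow: +50 → 50 < 110
Round 3 — Glade overflows.
  Dunlea: +95 → 95 ≥ 40
  Inley: +20 → 20 < 90
Round 4 — Dunlea overflows.
  Kelston: +70 → 165 ≥ 120
Round 5 — Kelston overflows.
  Eston: +45 → 45 < 120
  Newell: +60 → 60 ≥ 60
  Perry: +65 → 115 ≥ 90
Round 6 — Newell, Perry overflow.
  Eston: +75+10 → 130 ≥ 120
Round 7 — Eston overflows.
  Harrow: +90 → 140 ≥ 110
  Inley: +55 → 75 < 90
Round 8 — Harrow overflows.
No further overflows.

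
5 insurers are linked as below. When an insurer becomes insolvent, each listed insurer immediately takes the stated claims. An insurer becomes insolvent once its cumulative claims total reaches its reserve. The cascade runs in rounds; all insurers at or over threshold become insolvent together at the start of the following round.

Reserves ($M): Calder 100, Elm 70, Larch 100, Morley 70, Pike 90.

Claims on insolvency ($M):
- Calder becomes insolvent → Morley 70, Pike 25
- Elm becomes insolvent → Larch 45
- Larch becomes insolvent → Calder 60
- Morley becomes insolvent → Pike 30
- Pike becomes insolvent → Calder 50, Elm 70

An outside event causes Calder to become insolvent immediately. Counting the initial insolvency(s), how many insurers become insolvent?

2

Round 1 — Calder becomes insolvent (initial).
  Morley: +70 → 70 ≥ 70
  Pike: +25 → 25 < 90
Round 2 — Morley becomes insolvent.
  Pike: +30 → 55 < 90
No further insolvencies.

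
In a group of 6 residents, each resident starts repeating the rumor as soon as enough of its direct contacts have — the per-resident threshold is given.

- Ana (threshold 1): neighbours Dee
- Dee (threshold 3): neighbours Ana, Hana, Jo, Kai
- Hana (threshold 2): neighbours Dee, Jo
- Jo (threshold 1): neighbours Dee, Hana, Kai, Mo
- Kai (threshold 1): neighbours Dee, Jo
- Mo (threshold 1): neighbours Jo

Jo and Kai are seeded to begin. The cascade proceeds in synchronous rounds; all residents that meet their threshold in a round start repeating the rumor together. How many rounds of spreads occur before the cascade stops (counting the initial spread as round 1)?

2

Round 1 — Jo, Kai start repeating the rumor (initial).
Round 2 — checking thresholds:
  Dee: 2 of 4 neighbours < 3, not yet.
  Hana: 1 of 2 neighbours < 2, not yet.
  Mo: 1 of 1 neighbours ≥ 1, starts repeating the rumor.
Round 3 — no new spreads; cascade stops.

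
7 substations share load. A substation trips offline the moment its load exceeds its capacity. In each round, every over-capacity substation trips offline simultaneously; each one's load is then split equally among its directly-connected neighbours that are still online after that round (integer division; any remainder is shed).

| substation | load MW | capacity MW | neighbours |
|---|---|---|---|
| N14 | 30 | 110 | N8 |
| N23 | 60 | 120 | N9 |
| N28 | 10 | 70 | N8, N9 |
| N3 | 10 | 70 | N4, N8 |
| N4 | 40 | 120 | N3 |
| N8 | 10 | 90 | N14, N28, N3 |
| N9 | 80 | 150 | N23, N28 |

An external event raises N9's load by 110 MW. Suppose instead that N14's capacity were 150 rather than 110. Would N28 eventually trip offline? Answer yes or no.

yes

With N14's capacity at 150:
Round 1 — N9 at 190 > 150. N9 trips offline.
  N9 sheds 190 MW to N23, N28: 95 each.
    N23: 60+95 = 155 > 120
    N28: 10+95 = 105 > 70
Round 2 — N23, N28 trip offline.
  N23 sheds 155 MW: no online neighbours, lost.
  N28 sheds 105 MW to N8: 105 each.
    N8: 10+105 = 115 > 90
Round 3 — N8 trips offline.
  N8 sheds 115 MW to N14, N3: 57 each (1 lost).
    N14: 30+57 = 87 ≤ 150
    N3: 10+57 = 67 ≤ 70
No further trips.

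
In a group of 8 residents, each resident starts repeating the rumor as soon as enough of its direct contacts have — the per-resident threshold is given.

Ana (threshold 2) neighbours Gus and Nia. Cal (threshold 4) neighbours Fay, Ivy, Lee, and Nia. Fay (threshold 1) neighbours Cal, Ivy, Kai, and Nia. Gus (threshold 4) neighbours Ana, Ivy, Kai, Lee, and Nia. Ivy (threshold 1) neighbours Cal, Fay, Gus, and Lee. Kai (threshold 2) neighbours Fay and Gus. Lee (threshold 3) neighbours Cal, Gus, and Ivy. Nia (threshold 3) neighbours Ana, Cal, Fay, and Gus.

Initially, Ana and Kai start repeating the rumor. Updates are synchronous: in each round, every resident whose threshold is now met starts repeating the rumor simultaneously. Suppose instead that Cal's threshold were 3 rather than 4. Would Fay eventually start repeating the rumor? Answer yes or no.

With Cal's threshold at 3:
Round 1 — Ana, Kai start repeating the rumor (initial).
Round 2 — checking thresholds:
  Fay: 1 of 4 neighbours ≥ 1, starts repeating the rumor.
  Gus: 2 of 5 neighbours < 4, not yet.
  Nia: 1 of 4 neighbours < 3, not yet.
Round 3 — checking thresholds:
  Cal: 1 of 4 neighbours < 3, not yet.
  Gus: 2 of 5 neighbours < 4, not yet.
  Ivy: 1 of 4 neighbours ≥ 1, starts repeating the rumor.
  Nia: 2 of 4 neighbours < 3, not yet.
Round 4 — no new spreads; cascade stops.

yes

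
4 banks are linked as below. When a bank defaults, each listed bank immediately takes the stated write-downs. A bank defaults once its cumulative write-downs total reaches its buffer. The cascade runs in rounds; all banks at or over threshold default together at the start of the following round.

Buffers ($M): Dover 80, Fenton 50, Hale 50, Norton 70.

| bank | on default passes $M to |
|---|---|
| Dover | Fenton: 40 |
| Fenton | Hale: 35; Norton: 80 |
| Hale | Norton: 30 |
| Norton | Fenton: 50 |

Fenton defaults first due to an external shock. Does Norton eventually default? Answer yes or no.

yes

Round 1 — Fenton defaults (initial).
  Hale: +35 → 35 < 50
  Norton: +80 → 80 ≥ 70
Round 2 — Norton defaults.
No further defaults.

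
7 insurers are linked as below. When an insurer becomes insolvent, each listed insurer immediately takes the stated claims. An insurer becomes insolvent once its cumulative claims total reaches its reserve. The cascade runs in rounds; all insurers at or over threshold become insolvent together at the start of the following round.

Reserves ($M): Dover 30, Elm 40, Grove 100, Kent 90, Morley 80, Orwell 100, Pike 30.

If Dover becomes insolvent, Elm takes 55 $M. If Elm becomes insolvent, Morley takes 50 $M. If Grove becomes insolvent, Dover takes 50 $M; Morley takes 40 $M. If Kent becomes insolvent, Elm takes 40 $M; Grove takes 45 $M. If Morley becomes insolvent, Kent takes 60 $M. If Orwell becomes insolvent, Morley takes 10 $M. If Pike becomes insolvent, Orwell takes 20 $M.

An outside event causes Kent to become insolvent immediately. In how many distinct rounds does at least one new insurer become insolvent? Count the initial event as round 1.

Round 1 — Kent becomes insolvent (initial).
  Elm: +40 → 40 ≥ 40
  Grove: +45 → 45 < 100
Round 2 — Elm becomes insolvent.
  Morley: +50 → 50 < 80
No further insolvencies.

2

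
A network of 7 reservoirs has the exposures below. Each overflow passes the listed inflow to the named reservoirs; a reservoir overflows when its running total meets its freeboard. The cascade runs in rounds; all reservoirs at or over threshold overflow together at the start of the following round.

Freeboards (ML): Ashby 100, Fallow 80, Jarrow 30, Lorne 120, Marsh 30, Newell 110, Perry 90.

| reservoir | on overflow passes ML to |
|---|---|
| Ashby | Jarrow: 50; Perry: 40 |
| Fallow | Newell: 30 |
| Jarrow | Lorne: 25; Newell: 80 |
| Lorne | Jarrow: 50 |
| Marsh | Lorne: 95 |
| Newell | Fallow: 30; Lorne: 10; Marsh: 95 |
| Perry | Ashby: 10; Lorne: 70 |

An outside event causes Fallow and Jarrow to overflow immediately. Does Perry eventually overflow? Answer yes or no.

no

Round 1 — Fallow, Jarrow overflow (initial).
  Lorne: +25 → 25 < 120
  Newell: +30+80 → 110 ≥ 110
Round 2 — Newell overflows.
  Lorne: +10 → 35 < 120
  Marsh: +95 → 95 ≥ 30
Round 3 — Marsh overflows.
  Lorne: +95 → 130 ≥ 120
Round 4 — Lorne overflows.
No further overflows.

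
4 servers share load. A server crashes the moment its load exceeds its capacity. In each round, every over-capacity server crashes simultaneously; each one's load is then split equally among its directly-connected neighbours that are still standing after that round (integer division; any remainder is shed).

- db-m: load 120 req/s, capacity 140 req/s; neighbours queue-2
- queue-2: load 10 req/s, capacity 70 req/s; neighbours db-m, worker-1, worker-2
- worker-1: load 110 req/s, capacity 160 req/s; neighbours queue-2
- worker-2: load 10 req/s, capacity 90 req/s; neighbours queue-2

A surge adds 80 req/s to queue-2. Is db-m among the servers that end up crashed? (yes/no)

yes

Round 1 — queue-2 at 90 > 70. queue-2 crashes.
  queue-2 sheds 90 req/s to db-m, worker-1, worker-2: 30 each.
    db-m: 120+30 = 150 > 140
    worker-1: 110+30 = 140 ≤ 160
    worker-2: 10+30 = 40 ≤ 90
Round 2 — db-m crashes.
  db-m sheds 150 req/s: no online neighbours, lost.
No further crashes.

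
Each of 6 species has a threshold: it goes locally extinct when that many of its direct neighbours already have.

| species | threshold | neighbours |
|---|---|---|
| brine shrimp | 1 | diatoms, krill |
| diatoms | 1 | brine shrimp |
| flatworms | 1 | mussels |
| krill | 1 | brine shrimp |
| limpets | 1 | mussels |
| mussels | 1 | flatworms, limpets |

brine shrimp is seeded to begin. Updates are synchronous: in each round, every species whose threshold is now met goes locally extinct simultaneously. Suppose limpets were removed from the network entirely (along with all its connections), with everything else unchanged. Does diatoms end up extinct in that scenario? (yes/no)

With limpets removed:
Round 1 — brine shrimp goes locally extinct (initial).
Round 2 — checking thresholds:
  diatoms: 1 of 1 neighbours ≥ 1, goes locally extinct.
  krill: 1 of 1 neighbours ≥ 1, goes locally extinct.
Round 3 — no new extinctions; cascade stops.

yes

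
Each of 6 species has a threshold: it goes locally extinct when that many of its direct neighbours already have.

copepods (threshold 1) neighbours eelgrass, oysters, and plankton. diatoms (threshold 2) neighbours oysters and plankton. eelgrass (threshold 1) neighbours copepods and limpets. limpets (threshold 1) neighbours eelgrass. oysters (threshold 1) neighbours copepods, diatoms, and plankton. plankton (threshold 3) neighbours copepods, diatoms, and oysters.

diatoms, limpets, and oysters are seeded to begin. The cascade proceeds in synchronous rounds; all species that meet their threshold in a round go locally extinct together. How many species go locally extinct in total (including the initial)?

Round 1 — diatoms, limpets, oysters go locally extinct (initial).
Round 2 — checking thresholds:
  copepods: 1 of 3 neighbours ≥ 1, goes locally extinct.
  eelgrass: 1 of 2 neighbours ≥ 1, goes locally extinct.
  plankton: 2 of 3 neighbours < 3, holds.
Round 3 — checking thresholds:
  plankton: 3 of 3 neighbours ≥ 3, goes locally extinct.
Round 4 — no new extinctions; cascade stops.

6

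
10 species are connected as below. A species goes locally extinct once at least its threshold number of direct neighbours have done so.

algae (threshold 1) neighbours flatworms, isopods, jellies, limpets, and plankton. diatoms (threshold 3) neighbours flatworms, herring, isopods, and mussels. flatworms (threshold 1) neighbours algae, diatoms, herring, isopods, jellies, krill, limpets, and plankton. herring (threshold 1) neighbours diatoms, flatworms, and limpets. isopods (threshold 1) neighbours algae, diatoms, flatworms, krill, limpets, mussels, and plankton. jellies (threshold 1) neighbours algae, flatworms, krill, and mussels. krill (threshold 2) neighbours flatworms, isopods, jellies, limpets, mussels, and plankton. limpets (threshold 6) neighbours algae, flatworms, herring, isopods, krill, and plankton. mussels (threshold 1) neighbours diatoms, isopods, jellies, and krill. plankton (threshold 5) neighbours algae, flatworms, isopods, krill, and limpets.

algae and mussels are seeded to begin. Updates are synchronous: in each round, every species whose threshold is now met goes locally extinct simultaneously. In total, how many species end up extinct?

Round 1 — algae, mussels go locally extinct (initial).
Round 2 — checking thresholds:
  diatoms: 1 of 4 neighbours < 3, not yet.
  flatworms: 1 of 8 neighbours ≥ 1, goes locally extinct.
  isopods: 2 of 7 neighbours ≥ 1, goes locally extinct.
  jellies: 2 of 4 neighbours ≥ 1, goes locally extinct.
  krill: 1 of 6 neighbours < 2, not yet.
  limpets: 1 of 6 neighbours < 6, not yet.
  plankton: 1 of 5 neighbours < 5, not yet.
Round 3 — checking thresholds:
  diatoms: 3 of 4 neighbours ≥ 3, goes locally extinct.
  herring: 1 of 3 neighbours ≥ 1, goes locally extinct.
  krill: 4 of 6 neighbours ≥ 2, goes locally extinct.
  limpets: 3 of 6 neighbours < 6, not yet.
  plankton: 3 of 5 neighbours < 5, not yet.
Round 4 — no new extinctions; cascade stops.

8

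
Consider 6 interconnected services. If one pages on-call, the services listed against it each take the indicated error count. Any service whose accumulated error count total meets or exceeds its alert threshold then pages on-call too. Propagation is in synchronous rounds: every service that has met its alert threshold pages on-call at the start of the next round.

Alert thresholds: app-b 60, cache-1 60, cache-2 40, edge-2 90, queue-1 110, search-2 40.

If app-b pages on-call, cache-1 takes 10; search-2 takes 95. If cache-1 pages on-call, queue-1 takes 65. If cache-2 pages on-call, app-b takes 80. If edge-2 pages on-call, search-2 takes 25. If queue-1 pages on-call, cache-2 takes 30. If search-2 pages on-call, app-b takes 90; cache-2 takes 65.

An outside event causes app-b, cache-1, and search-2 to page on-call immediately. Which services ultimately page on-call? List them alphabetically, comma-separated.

Round 1 — app-b, cache-1, search-2 page on-call (initial).
  cache-2: +65 → 65 ≥ 40
  queue-1: +65 → 65 < 110
Round 2 — cache-2 pages on-call.
No further pages.

app-b, cache-1, cache-2, search-2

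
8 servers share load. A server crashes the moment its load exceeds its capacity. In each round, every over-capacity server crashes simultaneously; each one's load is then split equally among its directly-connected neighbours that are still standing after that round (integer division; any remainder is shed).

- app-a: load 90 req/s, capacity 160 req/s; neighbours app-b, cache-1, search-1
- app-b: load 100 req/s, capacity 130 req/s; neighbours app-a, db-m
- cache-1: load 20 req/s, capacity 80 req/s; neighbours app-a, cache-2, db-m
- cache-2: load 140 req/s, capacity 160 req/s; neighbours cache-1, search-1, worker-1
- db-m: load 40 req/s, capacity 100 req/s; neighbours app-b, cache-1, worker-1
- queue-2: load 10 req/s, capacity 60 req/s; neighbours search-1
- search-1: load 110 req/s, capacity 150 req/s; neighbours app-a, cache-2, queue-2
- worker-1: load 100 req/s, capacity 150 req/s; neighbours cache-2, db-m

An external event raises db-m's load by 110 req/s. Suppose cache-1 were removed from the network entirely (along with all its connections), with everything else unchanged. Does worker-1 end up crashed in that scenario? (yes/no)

With cache-1 removed:
Round 1 — db-m at 150 > 100. db-m crashes.
  db-m sheds 150 req/s to app-b, worker-1: 75 each.
    app-b: 100+75 = 175 > 130
    worker-1: 100+75 = 175 > 150
Round 2 — app-b, worker-1 crash.
  app-b sheds 175 req/s to app-a: 175 each.
    app-a: 90+175 = 265 > 160
  worker-1 sheds 175 req/s to cache-2: 175 each.
    cache-2: 140+175 = 315 > 160
Round 3 — app-a, cache-2 crash.
  app-a sheds 265 req/s to search-1: 265 each.
    search-1: 110+265 = 375 > 150
  cache-2 sheds 315 req/s to search-1: 315 each.
    search-1: 375+315 = 690 > 150
Round 4 — search-1 crashes.
  search-1 sheds 690 req/s to queue-2: 690 each.
    queue-2: 10+690 = 700 > 60
Round 5 — queue-2 crashes.
  queue-2 sheds 700 req/s: no online neighbours, lost.
No further crashes.

yes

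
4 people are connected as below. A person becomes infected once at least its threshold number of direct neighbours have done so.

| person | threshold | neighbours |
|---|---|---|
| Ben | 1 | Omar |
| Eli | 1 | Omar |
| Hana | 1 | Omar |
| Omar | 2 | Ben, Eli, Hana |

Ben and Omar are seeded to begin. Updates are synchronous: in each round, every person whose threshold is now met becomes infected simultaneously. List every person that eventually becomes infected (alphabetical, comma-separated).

Ben, Eli, Hana, Omar

Round 1 — Ben, Omar become infected (initial).
Round 2 — checking thresholds:
  Eli: 1 of 1 neighbours ≥ 1, becomes infected.
  Hana: 1 of 1 neighbours ≥ 1, becomes infected.
Round 3 — no new infections; cascade stops.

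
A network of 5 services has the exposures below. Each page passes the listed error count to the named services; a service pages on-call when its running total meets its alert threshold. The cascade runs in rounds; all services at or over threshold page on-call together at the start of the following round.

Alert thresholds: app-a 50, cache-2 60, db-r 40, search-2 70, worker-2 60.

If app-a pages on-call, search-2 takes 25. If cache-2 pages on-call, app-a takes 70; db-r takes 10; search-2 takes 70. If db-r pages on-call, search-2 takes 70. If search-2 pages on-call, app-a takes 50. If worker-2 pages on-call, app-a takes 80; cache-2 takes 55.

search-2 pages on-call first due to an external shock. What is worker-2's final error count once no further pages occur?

Round 1 — search-2 pages on-call (initial).
  app-a: +50 → 50 ≥ 50
Round 2 — app-a pages on-call.
No further pages.

0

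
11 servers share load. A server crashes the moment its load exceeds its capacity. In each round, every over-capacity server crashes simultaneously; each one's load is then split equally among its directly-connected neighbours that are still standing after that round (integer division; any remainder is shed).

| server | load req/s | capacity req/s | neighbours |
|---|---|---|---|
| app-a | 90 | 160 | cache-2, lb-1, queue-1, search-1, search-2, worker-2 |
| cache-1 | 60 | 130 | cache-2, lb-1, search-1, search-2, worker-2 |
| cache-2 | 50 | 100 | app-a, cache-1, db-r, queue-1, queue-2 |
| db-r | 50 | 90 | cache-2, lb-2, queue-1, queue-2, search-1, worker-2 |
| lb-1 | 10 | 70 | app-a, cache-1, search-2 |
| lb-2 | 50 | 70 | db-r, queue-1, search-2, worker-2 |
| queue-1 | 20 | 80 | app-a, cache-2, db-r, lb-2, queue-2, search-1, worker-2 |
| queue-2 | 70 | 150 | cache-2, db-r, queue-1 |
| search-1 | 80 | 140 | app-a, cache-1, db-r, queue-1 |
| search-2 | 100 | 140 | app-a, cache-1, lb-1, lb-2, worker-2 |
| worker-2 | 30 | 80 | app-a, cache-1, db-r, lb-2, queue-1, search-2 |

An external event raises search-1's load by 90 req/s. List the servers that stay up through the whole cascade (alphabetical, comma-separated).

app-a, cache-1, cache-2, lb-1, lb-2, queue-1, queue-2, search-2, worker-2

Round 1 — search-1 at 170 > 140. search-1 crashes.
  search-1 sheds 170 req/s to app-a, cache-1, db-r, queue-1: 42 each (2 lost).
    app-a: 90+42 = 132 ≤ 160
    cache-1: 60+42 = 102 ≤ 130
    db-r: 50+42 = 92 > 90
    queue-1: 20+42 = 62 ≤ 80
Round 2 — db-r crashes.
  db-r sheds 92 req/s to cache-2, lb-2, queue-1, queue-2, worker-2: 18 each (2 lost).
    cache-2: 50+18 = 68 ≤ 100
    lb-2: 50+18 = 68 ≤ 70
    queue-1: 62+18 = 80 ≤ 80
    queue-2: 70+18 = 88 ≤ 150
    worker-2: 30+18 = 48 ≤ 80
No further crashes.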